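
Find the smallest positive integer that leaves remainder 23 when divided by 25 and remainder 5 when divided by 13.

148

Since 13·2 ≡ 1 (mod 25), take x = 5 + 13·((23−5)·2 mod 25) = 5 + 13·11 = 148.
Check: 148 mod 25 = 23, 148 mod 13 = 5.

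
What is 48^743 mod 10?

2

Powers of 8 mod 10 repeat with period 4: 8, 4, 2, 6.
743 mod 4 = 3, so the last digit matches 8^3 = 2.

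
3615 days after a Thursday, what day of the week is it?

Sunday

3615 − 516·7 = 3, so 3615 ≡ 3 (mod 7).
Thursday + 3 days → Sunday.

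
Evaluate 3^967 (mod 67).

Successive squares of 3 mod 67: 3^1≡3, 3^2≡9, 3^4≡14, 3^8≡62, 3^16≡25, 3^32≡22, 3^64≡15, 3^128≡24, 3^256≡40, 3^512≡59.
967 = 1 + 2 + 4 + 64 + 128 + 256 + 512, so 3^967 ≡ 3·9·14·15·24·40·59 ≡ 45 (mod 67).

45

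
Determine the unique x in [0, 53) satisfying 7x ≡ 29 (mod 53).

The inverse of 7 mod 53 is 38 (since 7·38 = 266 ≡ 1).
Multiplying both sides by 38: x ≡ 38·29 = 1102 ≡ 42 (mod 53).
Check: 7·42 = 294 = 5·53 + 29.

42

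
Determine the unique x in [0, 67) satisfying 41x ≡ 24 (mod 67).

30

41⁻¹ ≡ 18 (mod 67) because 41·18 = 738 = 11·67 + 1.
Multiplying both sides by 18: x ≡ 18·24 = 432 ≡ 30 (mod 67).
Check: 41·30 = 1230 = 18·67 + 24.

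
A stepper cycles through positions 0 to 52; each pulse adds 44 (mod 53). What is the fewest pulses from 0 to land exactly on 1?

53 = 1·44 + 9
44 = 4·9 + 8
9 = 1·8 + 1
8 = 8·1 + 0
Back-substituting gives 44·47 ≡ 1 (mod 53).

47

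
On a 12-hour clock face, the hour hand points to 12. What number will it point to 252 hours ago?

Dividing 252 by 12 gives quotient 21 and remainder 0.
12 − 0 → 12 on a 12-hour dial.

12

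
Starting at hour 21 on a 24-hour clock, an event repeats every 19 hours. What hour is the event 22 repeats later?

7

22·19 = 418.
418 mod 24 = 10 (since 17·24 = 408).
(21 + 10) mod 24 = 7.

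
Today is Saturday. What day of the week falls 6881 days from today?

6881 − 983·7 = 0, so 6881 ≡ 0 (mod 7).
Saturday + 0 days → Saturday.

Saturday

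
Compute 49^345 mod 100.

49

Successive squares of 49 mod 100: 49^1≡49, 49^2≡1, 49^4≡1, 49^8≡1, 49^16≡1, 49^32≡1, 49^64≡1, 49^128≡1, 49^256≡1.
345 = 1 + 8 + 16 + 64 + 256, so 49^345 ≡ 49·1·1·1·1 ≡ 49 (mod 100).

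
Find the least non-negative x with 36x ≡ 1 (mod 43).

6

36⁻¹ ≡ 6 (mod 43) because 36·6 = 216 = 5·43 + 1.
Multiplying both sides by 6: x ≡ 6·1 = 6 ≡ 6 (mod 43).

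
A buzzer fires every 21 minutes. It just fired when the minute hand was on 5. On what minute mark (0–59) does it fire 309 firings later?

309·21 = 6489.
6489 = 108·60 + 9, so 6489 mod 60 = 9.
(5 + 9) mod 60 = 14.

14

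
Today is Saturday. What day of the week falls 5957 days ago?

Dividing 5957 by 7 gives quotient 851 and remainder 0.
Saturday − 0 days → Saturday.

Saturday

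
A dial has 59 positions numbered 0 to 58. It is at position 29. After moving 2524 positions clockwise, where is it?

2524 − 42·59 = 46, so 2524 ≡ 46 (mod 59).
(29 + 46) mod 59 = 16.

16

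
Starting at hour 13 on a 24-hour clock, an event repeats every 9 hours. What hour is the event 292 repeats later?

292·9 = 2628.
Dividing 2628 by 24 gives quotient 109 and remainder 12.
(13 + 12) mod 24 = 1.

1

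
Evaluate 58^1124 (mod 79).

By repeated squaring mod 79: 58^1≡58, 58^2≡46, 58^4≡62, 58^8≡52, 58^16≡18, 58^32≡8, 58^64≡64, 58^128≡67, 58^256≡65, 58^512≡38, 58^1024≡22.
Since 1124 = 4 + 32 + 64 + 1024 in binary, 58^1124 ≡ 62·8·64·22 ≡ 8 (mod 79).

8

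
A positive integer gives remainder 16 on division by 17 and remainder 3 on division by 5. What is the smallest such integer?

33

x ≡ 3 (mod 5) gives x ∈ {3, 8, 13, 18, 23, 28, 33}.
The first of these with x mod 17 = 16 is 33.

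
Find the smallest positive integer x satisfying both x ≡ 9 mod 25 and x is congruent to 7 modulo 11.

84

Since 11·16 ≡ 1 (mod 25), take x = 7 + 11·((9−7)·16 mod 25) = 7 + 11·7 = 84.
Check: 84 mod 25 = 9, 84 mod 11 = 7.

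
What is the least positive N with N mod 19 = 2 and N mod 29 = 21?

x ≡ 2 (mod 19) gives x ∈ {2, 21}.
The first of these with x mod 29 = 21 is 21.

21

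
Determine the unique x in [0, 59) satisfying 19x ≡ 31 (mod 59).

The inverse of 19 mod 59 is 28 (since 19·28 = 532 ≡ 1).
So x ≡ 28·31 = 868 ≡ 42 (mod 59).

42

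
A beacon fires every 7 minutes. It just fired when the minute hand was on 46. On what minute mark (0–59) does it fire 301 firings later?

301·7 = 2107.
2107 − 35·60 = 7, so 2107 ≡ 7 (mod 60).
(46 + 7) mod 60 = 53.

53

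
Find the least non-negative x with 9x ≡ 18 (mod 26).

9⁻¹ ≡ 3 (mod 26) because 9·3 = 27 = 1·26 + 1.
So x ≡ 3·18 = 54 ≡ 2 (mod 26).

2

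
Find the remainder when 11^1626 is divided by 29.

Successive squares of 11 mod 29: 11^1≡11, 11^2≡5, 11^4≡25, 11^8≡16, 11^16≡24, 11^32≡25, 11^64≡16, 11^128≡24, 11^256≡25, 11^512≡16, 11^1024≡24.
Since 1626 = 2 + 8 + 16 + 64 + 512 + 1024 in binary, 11^1626 ≡ 5·16·24·16·16·24 ≡ 5 (mod 29).

5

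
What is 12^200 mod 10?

6

Last digits of 2^n: 2, 4, 8, 6 (period 4).
200 mod 4 = 0, so the last digit matches 2^4 = 6.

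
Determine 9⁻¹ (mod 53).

6

9·6 = 54 = 1·53 + 1, so 9⁻¹ ≡ 6 (mod 53).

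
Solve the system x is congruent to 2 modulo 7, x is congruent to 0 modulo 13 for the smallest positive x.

65

x ≡ 2 (mod 7) gives x ∈ {2, 9, 16, 23, 30, 37, 44, 51, …}.
The first of these with x mod 13 = 0 is 65.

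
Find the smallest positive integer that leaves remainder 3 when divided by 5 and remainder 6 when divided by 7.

13

x ≡ 3 (mod 5) gives x ∈ {3, 8, 13}.
The first of these with x mod 7 = 6 is 13.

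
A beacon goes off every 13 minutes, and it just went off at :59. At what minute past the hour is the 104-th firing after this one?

104·13 = 1352.
1352 − 22·60 = 32, so 1352 ≡ 32 (mod 60).
(59 + 32) mod 60 = 31.

31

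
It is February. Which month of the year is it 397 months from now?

Dividing 397 by 12 gives quotient 33 and remainder 1.
February + 1 month → March.

March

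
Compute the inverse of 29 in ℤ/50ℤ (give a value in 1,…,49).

29·19 = 551 = 11·50 + 1, so 29⁻¹ ≡ 19 (mod 50).

19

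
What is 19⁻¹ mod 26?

26 = 1·19 + 7
19 = 2·7 + 5
7 = 1·5 + 2
5 = 2·2 + 1
2 = 2·1 + 0
Back-substituting gives 19·11 ≡ 1 (mod 26).

11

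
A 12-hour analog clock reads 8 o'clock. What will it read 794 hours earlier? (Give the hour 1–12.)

6

794 = 66·12 + 2, so 794 mod 12 = 2.
8 − 2 → 6 on a 12-hour dial.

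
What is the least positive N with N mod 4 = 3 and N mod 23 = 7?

7

x ≡ 3 (mod 4) gives x ∈ {3, 7}.
The first of these with x mod 23 = 7 is 7.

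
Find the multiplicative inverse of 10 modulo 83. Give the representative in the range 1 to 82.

25

10·25 = 250 = 3·83 + 1, so 10⁻¹ ≡ 25 (mod 83).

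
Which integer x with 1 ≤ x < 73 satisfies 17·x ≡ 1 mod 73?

43

73 = 4·17 + 5
17 = 3·5 + 2
5 = 2·2 + 1
2 = 2·1 + 0
Back-substituting gives 17·43 ≡ 1 (mod 73).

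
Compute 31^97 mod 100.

11

Successive squares of 31 mod 100: 31^1≡31, 31^2≡61, 31^4≡21, 31^8≡41, 31^16≡81, 31^32≡61, 31^64≡21.
Since 97 = 1 + 32 + 64 in binary, 31^97 ≡ 31·61·21 ≡ 11 (mod 100).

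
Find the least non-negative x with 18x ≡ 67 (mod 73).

24

18⁻¹ ≡ 69 (mod 73) because 18·69 = 1242 = 17·73 + 1.
So x ≡ 69·67 = 4623 ≡ 24 (mod 73).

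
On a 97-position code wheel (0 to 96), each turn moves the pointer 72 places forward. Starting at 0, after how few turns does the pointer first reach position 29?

The inverse of 72 mod 97 is 31 (since 72·31 = 2232 ≡ 1).
Multiplying both sides by 31: x ≡ 31·29 = 899 ≡ 26 (mod 97).

26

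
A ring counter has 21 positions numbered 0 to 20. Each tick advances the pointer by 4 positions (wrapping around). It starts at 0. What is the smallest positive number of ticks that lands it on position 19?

4⁻¹ ≡ 16 (mod 21) because 4·16 = 64 = 3·21 + 1.
So x ≡ 16·19 = 304 ≡ 10 (mod 21).

10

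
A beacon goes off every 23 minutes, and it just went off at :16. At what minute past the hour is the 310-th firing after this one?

6

310·23 = 7130.
7130 − 118·60 = 50, so 7130 ≡ 50 (mod 60).
(16 + 50) mod 60 = 6.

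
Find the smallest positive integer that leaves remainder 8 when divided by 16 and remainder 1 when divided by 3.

x ≡ 1 (mod 3) gives x ∈ {1, 4, 7, 10, 13, 16, 19, 22, …}.
The first of these with x mod 16 = 8 is 40.

40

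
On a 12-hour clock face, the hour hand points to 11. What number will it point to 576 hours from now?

576 − 48·12 = 0, so 576 ≡ 0 (mod 12).
11 + 0 → 11 on a 12-hour dial.

11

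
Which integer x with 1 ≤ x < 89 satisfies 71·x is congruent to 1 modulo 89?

89 = 1·71 + 18
71 = 3·18 + 17
18 = 1·17 + 1
17 = 17·1 + 0
Back-substituting gives 71·84 ≡ 1 (mod 89).

84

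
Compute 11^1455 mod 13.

Successive squares of 11 mod 13: 11^1≡11, 11^2≡4, 11^4≡3, 11^8≡9, 11^16≡3, 11^32≡9, 11^64≡3, 11^128≡9, 11^256≡3, 11^512≡9, 11^1024≡3.
Since 1455 = 1 + 2 + 4 + 8 + 32 + 128 + 256 + 1024 in binary, 11^1455 ≡ 11·4·3·9·9·9·3·3 ≡ 5 (mod 13).

5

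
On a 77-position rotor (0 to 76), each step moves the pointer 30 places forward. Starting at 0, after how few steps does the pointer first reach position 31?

19

30⁻¹ ≡ 18 (mod 77) because 30·18 = 540 = 7·77 + 1.
Multiplying both sides by 18: x ≡ 18·31 = 558 ≡ 19 (mod 77).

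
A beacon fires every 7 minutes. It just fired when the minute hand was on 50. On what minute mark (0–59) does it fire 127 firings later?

127·7 = 889.
Dividing 889 by 60 gives quotient 14 and remainder 49.
(50 + 49) mod 60 = 39.

39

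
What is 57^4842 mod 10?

Powers of 7 mod 10 repeat with period 4: 7, 9, 3, 1.
4842 mod 4 = 2, so the last digit matches 7^2 = 9.

9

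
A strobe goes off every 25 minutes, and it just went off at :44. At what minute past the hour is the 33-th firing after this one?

29

33·25 = 825.
825 mod 60 = 45 (since 13·60 = 780).
(44 + 45) mod 60 = 29.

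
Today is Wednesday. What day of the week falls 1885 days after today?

Dividing 1885 by 7 gives quotient 269 and remainder 2.
Wednesday + 2 days → Friday.

Friday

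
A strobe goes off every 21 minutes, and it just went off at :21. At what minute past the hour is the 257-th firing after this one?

257·21 = 5397.
5397 mod 60 = 57 (since 89·60 = 5340).
(21 + 57) mod 60 = 18.

18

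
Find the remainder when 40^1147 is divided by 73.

Square-and-reduce mod 73: 40^1≡40, 40^2≡67, 40^4≡36, 40^8≡55, 40^16≡32, 40^32≡2, 40^64≡4, 40^128≡16, 40^256≡37, 40^512≡55, 40^1024≡32.
1147 = 1 + 2 + 8 + 16 + 32 + 64 + 1024, so 40^1147 ≡ 40·67·55·32·2·4·32 ≡ 62 (mod 73).

62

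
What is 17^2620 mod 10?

The units digit of 17^n cycles with period 4: 7, 9, 3, 1, …
2620 mod 4 = 0, so the last digit matches 7^4 = 1.

1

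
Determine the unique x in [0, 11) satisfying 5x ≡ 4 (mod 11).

The inverse of 5 mod 11 is 9 (since 5·9 = 45 ≡ 1).
Multiplying both sides by 9: x ≡ 9·4 = 36 ≡ 3 (mod 11).
Check: 5·3 = 15 = 1·11 + 4.

3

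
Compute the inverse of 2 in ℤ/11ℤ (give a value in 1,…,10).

6

11 = 5·2 + 1
2 = 2·1 + 0
Back-substituting gives 2·6 ≡ 1 (mod 11).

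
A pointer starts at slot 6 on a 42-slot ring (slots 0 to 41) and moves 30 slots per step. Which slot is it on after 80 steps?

12

80·30 = 2400.
2400 mod 42 = 6 (since 57·42 = 2394).
(6 + 6) mod 42 = 12.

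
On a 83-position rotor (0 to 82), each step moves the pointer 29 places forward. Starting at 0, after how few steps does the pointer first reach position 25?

The inverse of 29 mod 83 is 63 (since 29·63 = 1827 ≡ 1).
Multiplying both sides by 63: x ≡ 63·25 = 1575 ≡ 81 (mod 83).

81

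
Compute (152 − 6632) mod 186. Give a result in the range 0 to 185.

30

Dividing 6632 by 186 gives quotient 35 and remainder 122.
(152 − 122) mod 186 = 30.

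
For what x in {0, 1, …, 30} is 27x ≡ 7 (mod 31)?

6

The inverse of 27 mod 31 is 23 (since 27·23 = 621 ≡ 1).
So x ≡ 23·7 = 161 ≡ 6 (mod 31).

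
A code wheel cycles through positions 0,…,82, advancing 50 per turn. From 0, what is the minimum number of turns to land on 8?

40

50⁻¹ ≡ 5 (mod 83) because 50·5 = 250 = 3·83 + 1.
Multiplying both sides by 5: x ≡ 5·8 = 40 ≡ 40 (mod 83).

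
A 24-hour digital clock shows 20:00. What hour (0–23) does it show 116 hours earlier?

Dividing 116 by 24 gives quotient 4 and remainder 20.
(20 − 20) mod 24 = 0.

0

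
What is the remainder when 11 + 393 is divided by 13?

393 = 30·13 + 3, so 393 mod 13 = 3.
(11 + 3) mod 13 = 1.

1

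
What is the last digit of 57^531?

The units digit of 57^n cycles with period 4: 7, 9, 3, 1, …
531 leaves remainder 3 on division by 4, so 57^531 ends in 3.

3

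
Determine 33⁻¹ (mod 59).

34

59 = 1·33 + 26
33 = 1·26 + 7
26 = 3·7 + 5
7 = 1·5 + 2
5 = 2·2 + 1
2 = 2·1 + 0
Back-substituting gives 33·34 ≡ 1 (mod 59).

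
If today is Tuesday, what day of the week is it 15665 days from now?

15665 mod 7 = 6 (since 2237·7 = 15659).
Tuesday + 6 days → Monday.

Monday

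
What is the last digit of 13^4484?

1

Powers of 3 mod 10 repeat with period 4: 3, 9, 7, 1.
4484 leaves remainder 0 on division by 4, so 13^4484 ends in 1.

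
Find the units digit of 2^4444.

6

The units digit of 2^n cycles with period 4: 2, 4, 8, 6, …
4444 leaves remainder 0 on division by 4, so 2^4444 ends in 6.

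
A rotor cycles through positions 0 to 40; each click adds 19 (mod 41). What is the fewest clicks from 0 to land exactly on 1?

41 = 2·19 + 3
19 = 6·3 + 1
3 = 3·1 + 0
Back-substituting gives 19·13 ≡ 1 (mod 41).

13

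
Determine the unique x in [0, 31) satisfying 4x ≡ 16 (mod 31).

4

The inverse of 4 mod 31 is 8 (since 4·8 = 32 ≡ 1).
Multiplying both sides by 8: x ≡ 8·16 = 128 ≡ 4 (mod 31).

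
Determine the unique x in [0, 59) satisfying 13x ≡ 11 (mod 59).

19

13⁻¹ ≡ 50 (mod 59) because 13·50 = 650 = 11·59 + 1.
So x ≡ 50·11 = 550 ≡ 19 (mod 59).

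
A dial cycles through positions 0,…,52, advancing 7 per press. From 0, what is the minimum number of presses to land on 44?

29

7⁻¹ ≡ 38 (mod 53) because 7·38 = 266 = 5·53 + 1.
So x ≡ 38·44 = 1672 ≡ 29 (mod 53).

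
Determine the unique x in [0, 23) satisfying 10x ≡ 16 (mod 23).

20

The inverse of 10 mod 23 is 7 (since 10·7 = 70 ≡ 1).
Multiplying both sides by 7: x ≡ 7·16 = 112 ≡ 20 (mod 23).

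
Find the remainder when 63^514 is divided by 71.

4

Square-and-reduce mod 71: 63^1≡63, 63^2≡64, 63^4≡49, 63^8≡58, 63^16≡27, 63^32≡19, 63^64≡6, 63^128≡36, 63^256≡18, 63^512≡40.
514 = 2 + 512, so 63^514 ≡ 64·40 ≡ 4 (mod 71).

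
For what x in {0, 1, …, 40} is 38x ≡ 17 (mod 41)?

8

38⁻¹ ≡ 27 (mod 41) because 38·27 = 1026 = 25·41 + 1.
So x ≡ 27·17 = 459 ≡ 8 (mod 41).
Check: 38·8 = 304 = 7·41 + 17.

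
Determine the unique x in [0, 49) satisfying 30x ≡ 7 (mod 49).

28

The inverse of 30 mod 49 is 18 (since 30·18 = 540 ≡ 1).
Multiplying both sides by 18: x ≡ 18·7 = 126 ≡ 28 (mod 49).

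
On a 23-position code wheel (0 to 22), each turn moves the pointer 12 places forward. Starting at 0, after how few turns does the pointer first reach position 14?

5

The inverse of 12 mod 23 is 2 (since 12·2 = 24 ≡ 1).
So x ≡ 2·14 = 28 ≡ 5 (mod 23).
Check: 12·5 = 60 = 2·23 + 14.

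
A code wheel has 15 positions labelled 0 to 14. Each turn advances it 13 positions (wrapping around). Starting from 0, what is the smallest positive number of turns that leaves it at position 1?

7

15 = 1·13 + 2
13 = 6·2 + 1
2 = 2·1 + 0
Back-substituting gives 13·7 ≡ 1 (mod 15).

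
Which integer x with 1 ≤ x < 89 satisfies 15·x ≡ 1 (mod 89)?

6

89 = 5·15 + 14
15 = 1·14 + 1
14 = 14·1 + 0
Back-substituting gives 15·6 ≡ 1 (mod 89).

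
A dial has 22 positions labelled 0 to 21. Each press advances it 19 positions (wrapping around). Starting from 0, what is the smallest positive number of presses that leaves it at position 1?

22 = 1·19 + 3
19 = 6·3 + 1
3 = 3·1 + 0
Back-substituting gives 19·7 ≡ 1 (mod 22).

7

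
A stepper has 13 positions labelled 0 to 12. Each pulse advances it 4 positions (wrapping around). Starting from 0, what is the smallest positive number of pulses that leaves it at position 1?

4·10 = 40 = 3·13 + 1, so 4⁻¹ ≡ 10 (mod 13).

10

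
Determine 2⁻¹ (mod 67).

34

67 = 33·2 + 1
2 = 2·1 + 0
Back-substituting gives 2·34 ≡ 1 (mod 67).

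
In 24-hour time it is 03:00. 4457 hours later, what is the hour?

20

4457 − 185·24 = 17, so 4457 ≡ 17 (mod 24).
(3 + 17) mod 24 = 20.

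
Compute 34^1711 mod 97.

77

By repeated squaring mod 97: 34^1≡34, 34^2≡89, 34^4≡64, 34^8≡22, 34^16≡96, 34^32≡1, 34^64≡1, 34^128≡1, 34^256≡1, 34^512≡1, 34^1024≡1.
Since 1711 = 1 + 2 + 4 + 8 + 32 + 128 + 512 + 1024 in binary, 34^1711 ≡ 34·89·64·22·1·1·1·1 ≡ 77 (mod 97).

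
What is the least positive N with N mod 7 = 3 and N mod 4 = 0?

24

x ≡ 0 (mod 4) gives x ∈ {0, 4, 8, 12, 16, 20, 24}.
The first of these with x mod 7 = 3 is 24.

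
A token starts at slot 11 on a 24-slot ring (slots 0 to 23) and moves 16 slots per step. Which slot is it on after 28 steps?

3

28·16 = 448.
448 mod 24 = 16 (since 18·24 = 432).
(11 + 16) mod 24 = 3.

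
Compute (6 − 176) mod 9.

176 = 19·9 + 5, so 176 mod 9 = 5.
(6 − 5) mod 9 = 1.

1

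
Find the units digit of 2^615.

8

The units digit of 2^n cycles with period 4: 2, 4, 8, 6, …
615 leaves remainder 3 on division by 4, so 2^615 ends in 8.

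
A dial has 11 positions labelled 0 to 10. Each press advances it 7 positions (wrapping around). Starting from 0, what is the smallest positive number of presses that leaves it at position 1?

8

11 = 1·7 + 4
7 = 1·4 + 3
4 = 1·3 + 1
3 = 3·1 + 0
Back-substituting gives 7·8 ≡ 1 (mod 11).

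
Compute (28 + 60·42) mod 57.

60·42 = 2520.
2520 mod 57 = 12 (since 44·57 = 2508).
(28 + 12) mod 57 = 40.

40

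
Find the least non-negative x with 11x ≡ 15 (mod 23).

The inverse of 11 mod 23 is 21 (since 11·21 = 231 ≡ 1).
So x ≡ 21·15 = 315 ≡ 16 (mod 23).
Check: 11·16 = 176 = 7·23 + 15.

16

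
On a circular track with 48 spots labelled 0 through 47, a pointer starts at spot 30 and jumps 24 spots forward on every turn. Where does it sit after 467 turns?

467·24 = 11208.
11208 − 233·48 = 24, so 11208 ≡ 24 (mod 48).
(30 + 24) mod 48 = 6.

6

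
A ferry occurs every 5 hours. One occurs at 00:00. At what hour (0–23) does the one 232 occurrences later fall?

232·5 = 1160.
Dividing 1160 by 24 gives quotient 48 and remainder 8.
(0 + 8) mod 24 = 8.

8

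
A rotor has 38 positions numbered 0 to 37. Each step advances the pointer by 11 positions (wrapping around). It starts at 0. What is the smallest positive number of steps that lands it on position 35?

11⁻¹ ≡ 7 (mod 38) because 11·7 = 77 = 2·38 + 1.
So x ≡ 7·35 = 245 ≡ 17 (mod 38).

17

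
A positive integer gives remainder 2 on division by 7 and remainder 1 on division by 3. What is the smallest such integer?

16

x ≡ 1 (mod 3) gives x ∈ {1, 4, 7, 10, 13, 16}.
The first of these with x mod 7 = 2 is 16.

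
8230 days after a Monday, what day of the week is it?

Saturday

8230 − 1175·7 = 5, so 8230 ≡ 5 (mod 7).
Monday + 5 days → Saturday.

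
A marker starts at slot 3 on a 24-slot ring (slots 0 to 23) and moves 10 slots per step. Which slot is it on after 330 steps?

330·10 = 3300.
3300 = 137·24 + 12, so 3300 mod 24 = 12.
(3 + 12) mod 24 = 15.

15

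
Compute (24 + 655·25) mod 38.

21

655·25 = 16375.
16375 mod 38 = 35 (since 430·38 = 16340).
(24 + 35) mod 38 = 21.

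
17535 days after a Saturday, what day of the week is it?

Saturday

17535 = 2505·7 + 0, so 17535 mod 7 = 0.
Saturday + 0 days → Saturday.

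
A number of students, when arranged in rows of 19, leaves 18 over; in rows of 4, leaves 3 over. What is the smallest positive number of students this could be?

75

x ≡ 3 (mod 4) gives x ∈ {3, 7, 11, 15, 19, 23, 27, 31, …}.
The first of these with x mod 19 = 18 is 75.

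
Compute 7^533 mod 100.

7

Square-and-reduce mod 100: 7^1≡7, 7^2≡49, 7^4≡1, 7^8≡1, 7^16≡1, 7^32≡1, 7^64≡1, 7^128≡1, 7^256≡1, 7^512≡1.
Since 533 = 1 + 4 + 16 + 512 in binary, 7^533 ≡ 7·1·1·1 ≡ 7 (mod 100).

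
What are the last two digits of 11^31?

11

Square-and-reduce mod 100: 11^1≡11, 11^2≡21, 11^4≡41, 11^8≡81, 11^16≡61.
31 = 1 + 2 + 4 + 8 + 16, so 11^31 ≡ 11·21·41·81·61 ≡ 11 (mod 100).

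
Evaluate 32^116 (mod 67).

54

Square-and-reduce mod 67: 32^1≡32, 32^2≡19, 32^4≡26, 32^8≡6, 32^16≡36, 32^32≡23, 32^64≡60.
Since 116 = 4 + 16 + 32 + 64 in binary, 32^116 ≡ 26·36·23·60 ≡ 54 (mod 67).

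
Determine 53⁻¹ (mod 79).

3

79 = 1·53 + 26
53 = 2·26 + 1
26 = 26·1 + 0
Back-substituting gives 53·3 ≡ 1 (mod 79).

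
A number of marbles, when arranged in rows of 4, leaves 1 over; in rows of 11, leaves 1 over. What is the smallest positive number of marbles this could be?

1

x ≡ 1 (mod 4) gives x ∈ {1}.
The first of these with x mod 11 = 1 is 1.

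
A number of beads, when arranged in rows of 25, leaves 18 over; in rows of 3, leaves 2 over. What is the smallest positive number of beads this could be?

68

Since 3·17 ≡ 1 (mod 25), take x = 2 + 3·((18−2)·17 mod 25) = 2 + 3·22 = 68.
Check: 68 mod 25 = 18, 68 mod 3 = 2.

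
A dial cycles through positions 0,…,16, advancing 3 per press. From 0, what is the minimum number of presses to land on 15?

3⁻¹ ≡ 6 (mod 17) because 3·6 = 18 = 1·17 + 1.
So x ≡ 6·15 = 90 ≡ 5 (mod 17).

5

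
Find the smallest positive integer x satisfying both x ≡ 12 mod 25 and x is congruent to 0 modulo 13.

Since 13·2 ≡ 1 (mod 25), take x = 0 + 13·((12−0)·2 mod 25) = 0 + 13·24 = 312.
Check: 312 mod 25 = 12, 312 mod 13 = 0.

312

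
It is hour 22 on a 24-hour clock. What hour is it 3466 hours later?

Dividing 3466 by 24 gives quotient 144 and remainder 10.
(22 + 10) mod 24 = 8.

8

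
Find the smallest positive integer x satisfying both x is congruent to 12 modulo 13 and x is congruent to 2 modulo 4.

Since 4·10 ≡ 1 (mod 13), take x = 2 + 4·((12−2)·10 mod 13) = 2 + 4·9 = 38.
Check: 38 mod 13 = 12, 38 mod 4 = 2.

38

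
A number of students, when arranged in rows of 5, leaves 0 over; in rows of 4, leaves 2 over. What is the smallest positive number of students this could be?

10

x ≡ 2 (mod 4) gives x ∈ {2, 6, 10}.
The first of these with x mod 5 = 0 is 10.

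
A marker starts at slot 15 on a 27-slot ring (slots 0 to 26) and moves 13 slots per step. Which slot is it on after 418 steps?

22

418·13 = 5434.
5434 − 201·27 = 7, so 5434 ≡ 7 (mod 27).
(15 + 7) mod 27 = 22.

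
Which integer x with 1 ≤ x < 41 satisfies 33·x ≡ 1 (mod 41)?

5

41 = 1·33 + 8
33 = 4·8 + 1
8 = 8·1 + 0
Back-substituting gives 33·5 ≡ 1 (mod 41).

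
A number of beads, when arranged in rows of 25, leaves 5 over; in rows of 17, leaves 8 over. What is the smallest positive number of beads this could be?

280

Since 17·3 ≡ 1 (mod 25), take x = 8 + 17·((5−8)·3 mod 25) = 8 + 17·16 = 280.
Check: 280 mod 25 = 5, 280 mod 17 = 8.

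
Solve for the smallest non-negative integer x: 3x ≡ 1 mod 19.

13

3⁻¹ ≡ 13 (mod 19) because 3·13 = 39 = 2·19 + 1.
Multiplying both sides by 13: x ≡ 13·1 = 13 ≡ 13 (mod 19).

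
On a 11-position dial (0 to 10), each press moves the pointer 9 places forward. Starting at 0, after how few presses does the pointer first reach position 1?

5

The inverse of 9 mod 11 is 5 (since 9·5 = 45 ≡ 1).
So x ≡ 5·1 = 5 ≡ 5 (mod 11).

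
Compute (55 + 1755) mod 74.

1755 = 23·74 + 53, so 1755 mod 74 = 53.
(55 + 53) mod 74 = 34.

34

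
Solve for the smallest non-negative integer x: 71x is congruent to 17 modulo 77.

The inverse of 71 mod 77 is 64 (since 71·64 = 4544 ≡ 1).
So x ≡ 64·17 = 1088 ≡ 10 (mod 77).
Check: 71·10 = 710 = 9·77 + 17.

10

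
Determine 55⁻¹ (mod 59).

44

59 = 1·55 + 4
55 = 13·4 + 3
4 = 1·3 + 1
3 = 3·1 + 0
Back-substituting gives 55·44 ≡ 1 (mod 59).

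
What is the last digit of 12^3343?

8

Last digits of 2^n: 2, 4, 8, 6 (period 4).
3343 mod 4 = 3, so the last digit matches 2^3 = 8.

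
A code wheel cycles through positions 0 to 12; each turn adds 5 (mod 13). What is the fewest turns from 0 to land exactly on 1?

8

13 = 2·5 + 3
5 = 1·3 + 2
3 = 1·2 + 1
2 = 2·1 + 0
Back-substituting gives 5·8 ≡ 1 (mod 13).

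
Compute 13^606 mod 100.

9

By repeated squaring mod 100: 13^1≡13, 13^2≡69, 13^4≡61, 13^8≡21, 13^16≡41, 13^32≡81, 13^64≡61, 13^128≡21, 13^256≡41, 13^512≡81.
Since 606 = 2 + 4 + 8 + 16 + 64 + 512 in binary, 13^606 ≡ 69·61·21·41·61·81 ≡ 9 (mod 100).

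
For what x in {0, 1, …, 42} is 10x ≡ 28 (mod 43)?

10⁻¹ ≡ 13 (mod 43) because 10·13 = 130 = 3·43 + 1.
So x ≡ 13·28 = 364 ≡ 20 (mod 43).

20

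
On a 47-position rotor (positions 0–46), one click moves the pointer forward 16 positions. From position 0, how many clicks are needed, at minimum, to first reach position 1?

47 = 2·16 + 15
16 = 1·15 + 1
15 = 15·1 + 0
Back-substituting gives 16·3 ≡ 1 (mod 47).

3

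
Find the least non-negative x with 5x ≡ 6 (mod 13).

The inverse of 5 mod 13 is 8 (since 5·8 = 40 ≡ 1).
So x ≡ 8·6 = 48 ≡ 9 (mod 13).

9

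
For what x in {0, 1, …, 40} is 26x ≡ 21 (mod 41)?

The inverse of 26 mod 41 is 30 (since 26·30 = 780 ≡ 1).
Multiplying both sides by 30: x ≡ 30·21 = 630 ≡ 15 (mod 41).

15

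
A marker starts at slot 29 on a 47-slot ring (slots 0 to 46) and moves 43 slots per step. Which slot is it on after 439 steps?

439·43 = 18877.
18877 − 401·47 = 30, so 18877 ≡ 30 (mod 47).
(29 + 30) mod 47 = 12.

12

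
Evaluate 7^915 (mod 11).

Square-and-reduce mod 11: 7^1≡7, 7^2≡5, 7^4≡3, 7^8≡9, 7^16≡4, 7^32≡5, 7^64≡3, 7^128≡9, 7^256≡4, 7^512≡5.
Since 915 = 1 + 2 + 16 + 128 + 256 + 512 in binary, 7^915 ≡ 7·5·4·9·4·5 ≡ 10 (mod 11).

10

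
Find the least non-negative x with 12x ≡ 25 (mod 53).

12⁻¹ ≡ 31 (mod 53) because 12·31 = 372 = 7·53 + 1.
Multiplying both sides by 31: x ≡ 31·25 = 775 ≡ 33 (mod 53).
Check: 12·33 = 396 = 7·53 + 25.

33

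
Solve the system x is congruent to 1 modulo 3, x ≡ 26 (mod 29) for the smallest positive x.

55

x ≡ 1 (mod 3) gives x ∈ {1, 4, 7, 10, 13, 16, 19, 22, …}.
The first of these with x mod 29 = 26 is 55.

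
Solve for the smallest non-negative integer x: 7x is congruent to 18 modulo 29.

7⁻¹ ≡ 25 (mod 29) because 7·25 = 175 = 6·29 + 1.
So x ≡ 25·18 = 450 ≡ 15 (mod 29).
Check: 7·15 = 105 = 3·29 + 18.

15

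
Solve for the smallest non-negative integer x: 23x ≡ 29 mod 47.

36

23⁻¹ ≡ 45 (mod 47) because 23·45 = 1035 = 22·47 + 1.
Multiplying both sides by 45: x ≡ 45·29 = 1305 ≡ 36 (mod 47).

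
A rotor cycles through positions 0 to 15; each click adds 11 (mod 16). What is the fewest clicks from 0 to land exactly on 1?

3

11·3 = 33 = 2·16 + 1, so 11⁻¹ ≡ 3 (mod 16).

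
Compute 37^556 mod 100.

41

By repeated squaring mod 100: 37^1≡37, 37^2≡69, 37^4≡61, 37^8≡21, 37^16≡41, 37^32≡81, 37^64≡61, 37^128≡21, 37^256≡41, 37^512≡81.
Since 556 = 4 + 8 + 32 + 512 in binary, 37^556 ≡ 61·21·81·81 ≡ 41 (mod 100).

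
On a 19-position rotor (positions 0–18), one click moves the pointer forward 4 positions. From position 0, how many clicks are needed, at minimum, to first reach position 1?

5

19 = 4·4 + 3
4 = 1·3 + 1
3 = 3·1 + 0
Back-substituting gives 4·5 ≡ 1 (mod 19).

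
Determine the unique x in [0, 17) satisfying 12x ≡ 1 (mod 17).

10

12⁻¹ ≡ 10 (mod 17) because 12·10 = 120 = 7·17 + 1.
Multiplying both sides by 10: x ≡ 10·1 = 10 ≡ 10 (mod 17).
Check: 12·10 = 120 = 7·17 + 1.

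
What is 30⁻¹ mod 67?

30·38 = 1140 = 17·67 + 1, so 30⁻¹ ≡ 38 (mod 67).

38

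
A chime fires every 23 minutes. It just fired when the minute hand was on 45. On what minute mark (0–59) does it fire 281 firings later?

281·23 = 6463.
Dividing 6463 by 60 gives quotient 107 and remainder 43.
(45 + 43) mod 60 = 28.

28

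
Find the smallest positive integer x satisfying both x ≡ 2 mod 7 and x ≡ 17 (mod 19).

x ≡ 2 (mod 7) gives x ∈ {2, 9, 16, 23, 30, 37, 44, 51, …}.
The first of these with x mod 19 = 17 is 93.

93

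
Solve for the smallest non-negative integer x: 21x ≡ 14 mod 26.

The inverse of 21 mod 26 is 5 (since 21·5 = 105 ≡ 1).
Multiplying both sides by 5: x ≡ 5·14 = 70 ≡ 18 (mod 26).

18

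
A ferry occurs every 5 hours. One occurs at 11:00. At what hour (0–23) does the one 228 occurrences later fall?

23

228·5 = 1140.
1140 = 47·24 + 12, so 1140 mod 24 = 12.
(11 + 12) mod 24 = 23.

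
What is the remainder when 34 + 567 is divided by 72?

567 − 7·72 = 63, so 567 ≡ 63 (mod 72).
(34 + 63) mod 72 = 25.

25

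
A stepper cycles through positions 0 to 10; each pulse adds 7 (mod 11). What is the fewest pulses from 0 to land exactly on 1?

7·8 = 56 = 5·11 + 1, so 7⁻¹ ≡ 8 (mod 11).

8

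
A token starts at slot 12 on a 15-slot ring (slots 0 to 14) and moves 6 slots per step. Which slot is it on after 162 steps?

9

162·6 = 972.
Dividing 972 by 15 gives quotient 64 and remainder 12.
(12 + 12) mod 15 = 9.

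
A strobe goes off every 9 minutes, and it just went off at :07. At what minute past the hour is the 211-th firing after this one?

46

211·9 = 1899.
1899 = 31·60 + 39, so 1899 mod 60 = 39.
(7 + 39) mod 60 = 46.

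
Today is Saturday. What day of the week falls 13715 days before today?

Thursday

Dividing 13715 by 7 gives quotient 1959 and remainder 2.
Saturday − 2 days → Thursday.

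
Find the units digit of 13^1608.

1

Last digits of 3^n: 3, 9, 7, 1 (period 4).
1608 leaves remainder 0 on division by 4, so 13^1608 ends in 1.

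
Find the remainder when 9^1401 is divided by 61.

9

Successive squares of 9 mod 61: 9^1≡9, 9^2≡20, 9^4≡34, 9^8≡58, 9^16≡9, 9^32≡20, 9^64≡34, 9^128≡58, 9^256≡9, 9^512≡20, 9^1024≡34.
Since 1401 = 1 + 8 + 16 + 32 + 64 + 256 + 1024 in binary, 9^1401 ≡ 9·58·9·20·34·9·34 ≡ 9 (mod 61).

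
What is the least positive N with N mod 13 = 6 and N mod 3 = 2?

32

Since 3·9 ≡ 1 (mod 13), take x = 2 + 3·((6−2)·9 mod 13) = 2 + 3·10 = 32.
Check: 32 mod 13 = 6, 32 mod 3 = 2.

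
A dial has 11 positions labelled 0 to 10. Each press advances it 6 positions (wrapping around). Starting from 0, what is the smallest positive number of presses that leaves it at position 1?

2

6·2 = 12 = 1·11 + 1, so 6⁻¹ ≡ 2 (mod 11).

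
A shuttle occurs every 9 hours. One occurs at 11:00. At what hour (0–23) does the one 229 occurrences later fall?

8

229·9 = 2061.
2061 mod 24 = 21 (since 85·24 = 2040).
(11 + 21) mod 24 = 8.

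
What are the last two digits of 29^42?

41

Successive squares of 29 mod 100: 29^1≡29, 29^2≡41, 29^4≡81, 29^8≡61, 29^16≡21, 29^32≡41.
42 = 2 + 8 + 32, so 29^42 ≡ 41·61·41 ≡ 41 (mod 100).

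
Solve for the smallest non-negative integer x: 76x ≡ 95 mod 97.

74

76⁻¹ ≡ 60 (mod 97) because 76·60 = 4560 = 47·97 + 1.
So x ≡ 60·95 = 5700 ≡ 74 (mod 97).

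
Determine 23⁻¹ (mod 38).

38 = 1·23 + 15
23 = 1·15 + 8
15 = 1·8 + 7
8 = 1·7 + 1
7 = 7·1 + 0
Back-substituting gives 23·5 ≡ 1 (mod 38).

5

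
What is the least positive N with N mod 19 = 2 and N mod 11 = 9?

97

x ≡ 9 (mod 11) gives x ∈ {9, 20, 31, 42, 53, 64, 75, 86, …}.
The first of these with x mod 19 = 2 is 97.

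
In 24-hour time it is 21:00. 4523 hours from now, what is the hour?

8

Dividing 4523 by 24 gives quotient 188 and remainder 11.
(21 + 11) mod 24 = 8.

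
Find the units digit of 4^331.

4

The units digit of 4^n cycles with period 2: 4, 6, …
331 mod 2 = 1, so the last digit matches 4^1 = 4.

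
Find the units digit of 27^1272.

The units digit of 27^n cycles with period 4: 7, 9, 3, 1, …
1272 mod 4 = 0, so the last digit matches 7^4 = 1.

1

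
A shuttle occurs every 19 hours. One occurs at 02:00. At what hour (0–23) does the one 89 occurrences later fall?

13

89·19 = 1691.
1691 mod 24 = 11 (since 70·24 = 1680).
(2 + 11) mod 24 = 13.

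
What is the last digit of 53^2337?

3

The units digit of 53^n cycles with period 4: 3, 9, 7, 1, …
2337 mod 4 = 1, so the last digit matches 3^1 = 3.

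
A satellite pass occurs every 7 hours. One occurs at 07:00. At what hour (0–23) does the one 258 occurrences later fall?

13

258·7 = 1806.
1806 = 75·24 + 6, so 1806 mod 24 = 6.
(7 + 6) mod 24 = 13.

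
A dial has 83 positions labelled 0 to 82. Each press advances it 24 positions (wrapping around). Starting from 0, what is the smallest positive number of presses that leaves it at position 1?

45

83 = 3·24 + 11
24 = 2·11 + 2
11 = 5·2 + 1
2 = 2·1 + 0
Back-substituting gives 24·45 ≡ 1 (mod 83).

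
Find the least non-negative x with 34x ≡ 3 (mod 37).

36

34⁻¹ ≡ 12 (mod 37) because 34·12 = 408 = 11·37 + 1.
So x ≡ 12·3 = 36 ≡ 36 (mod 37).
Check: 34·36 = 1224 = 33·37 + 3.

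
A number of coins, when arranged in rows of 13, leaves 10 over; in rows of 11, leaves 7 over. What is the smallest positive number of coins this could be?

62

Since 11·6 ≡ 1 (mod 13), take x = 7 + 11·((10−7)·6 mod 13) = 7 + 11·5 = 62.
Check: 62 mod 13 = 10, 62 mod 11 = 7.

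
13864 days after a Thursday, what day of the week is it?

13864 mod 7 = 4 (since 1980·7 = 13860).
Thursday + 4 days → Monday.

Monday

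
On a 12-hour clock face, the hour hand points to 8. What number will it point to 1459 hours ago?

1459 = 121·12 + 7, so 1459 mod 12 = 7.
8 − 7 → 1 on a 12-hour dial.

1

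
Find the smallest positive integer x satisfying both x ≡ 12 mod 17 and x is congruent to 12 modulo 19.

12

x ≡ 12 (mod 17) gives x ∈ {12}.
The first of these with x mod 19 = 12 is 12.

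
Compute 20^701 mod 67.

51

By repeated squaring mod 67: 20^1≡20, 20^2≡65, 20^4≡4, 20^8≡16, 20^16≡55, 20^32≡10, 20^64≡33, 20^128≡17, 20^256≡21, 20^512≡39.
Since 701 = 1 + 4 + 8 + 16 + 32 + 128 + 512 in binary, 20^701 ≡ 20·4·16·55·10·17·39 ≡ 51 (mod 67).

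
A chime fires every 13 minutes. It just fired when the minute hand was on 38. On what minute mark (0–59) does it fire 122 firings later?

4

122·13 = 1586.
1586 mod 60 = 26 (since 26·60 = 1560).
(38 + 26) mod 60 = 4.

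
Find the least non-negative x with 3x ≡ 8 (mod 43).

17

3⁻¹ ≡ 29 (mod 43) because 3·29 = 87 = 2·43 + 1.
So x ≡ 29·8 = 232 ≡ 17 (mod 43).
Check: 3·17 = 51 = 1·43 + 8.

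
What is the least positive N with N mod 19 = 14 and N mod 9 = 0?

x ≡ 0 (mod 9) gives x ∈ {0, 9, 18, 27, 36, 45, 54, 63, …}.
The first of these with x mod 19 = 14 is 90.

90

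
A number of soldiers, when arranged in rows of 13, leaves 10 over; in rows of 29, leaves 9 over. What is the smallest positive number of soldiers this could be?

270

Since 29·9 ≡ 1 (mod 13), take x = 9 + 29·((10−9)·9 mod 13) = 9 + 29·9 = 270.
Check: 270 mod 13 = 10, 270 mod 29 = 9.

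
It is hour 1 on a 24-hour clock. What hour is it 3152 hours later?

9

3152 − 131·24 = 8, so 3152 ≡ 8 (mod 24).
(1 + 8) mod 24 = 9.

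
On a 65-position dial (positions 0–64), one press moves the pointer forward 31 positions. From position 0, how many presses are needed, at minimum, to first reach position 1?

21

65 = 2·31 + 3
31 = 10·3 + 1
3 = 3·1 + 0
Back-substituting gives 31·21 ≡ 1 (mod 65).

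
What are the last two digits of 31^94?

21

Successive squares of 31 mod 100: 31^1≡31, 31^2≡61, 31^4≡21, 31^8≡41, 31^16≡81, 31^32≡61, 31^64≡21.
Since 94 = 2 + 4 + 8 + 16 + 64 in binary, 31^94 ≡ 61·21·41·81·21 ≡ 21 (mod 100).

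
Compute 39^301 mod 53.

3

Square-and-reduce mod 53: 39^1≡39, 39^2≡37, 39^4≡44, 39^8≡28, 39^16≡42, 39^32≡15, 39^64≡13, 39^128≡10, 39^256≡47.
301 = 1 + 4 + 8 + 32 + 256, so 39^301 ≡ 39·44·28·15·47 ≡ 3 (mod 53).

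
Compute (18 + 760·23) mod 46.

760·23 = 17480.
Dividing 17480 by 46 gives quotient 380 and remainder 0.
(18 + 0) mod 46 = 18.

18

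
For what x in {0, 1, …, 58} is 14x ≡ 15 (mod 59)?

39

14⁻¹ ≡ 38 (mod 59) because 14·38 = 532 = 9·59 + 1.
Multiplying both sides by 38: x ≡ 38·15 = 570 ≡ 39 (mod 59).
Check: 14·39 = 546 = 9·59 + 15.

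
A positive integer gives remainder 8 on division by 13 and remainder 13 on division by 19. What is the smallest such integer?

203

x ≡ 8 (mod 13) gives x ∈ {8, 21, 34, 47, 60, 73, 86, 99, …}.
The first of these with x mod 19 = 13 is 203.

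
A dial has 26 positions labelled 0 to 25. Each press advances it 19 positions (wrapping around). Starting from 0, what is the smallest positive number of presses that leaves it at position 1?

11

26 = 1·19 + 7
19 = 2·7 + 5
7 = 1·5 + 2
5 = 2·2 + 1
2 = 2·1 + 0
Back-substituting gives 19·11 ≡ 1 (mod 26).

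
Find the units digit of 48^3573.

8

Powers of 8 mod 10 repeat with period 4: 8, 4, 2, 6.
3573 leaves remainder 1 on division by 4, so 48^3573 ends in 8.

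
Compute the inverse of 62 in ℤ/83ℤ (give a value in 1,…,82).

62·79 = 4898 = 59·83 + 1, so 62⁻¹ ≡ 79 (mod 83).

79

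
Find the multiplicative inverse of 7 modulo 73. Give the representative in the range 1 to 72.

21

73 = 10·7 + 3
7 = 2·3 + 1
3 = 3·1 + 0
Back-substituting gives 7·21 ≡ 1 (mod 73).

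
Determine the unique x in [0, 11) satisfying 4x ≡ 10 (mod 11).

4⁻¹ ≡ 3 (mod 11) because 4·3 = 12 = 1·11 + 1.
So x ≡ 3·10 = 30 ≡ 8 (mod 11).

8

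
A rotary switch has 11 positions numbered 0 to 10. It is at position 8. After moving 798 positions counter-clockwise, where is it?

798 − 72·11 = 6, so 798 ≡ 6 (mod 11).
(8 − 6) mod 11 = 2.

2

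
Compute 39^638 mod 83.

11

Square-and-reduce mod 83: 39^1≡39, 39^2≡27, 39^4≡65, 39^8≡75, 39^16≡64, 39^32≡29, 39^64≡11, 39^128≡38, 39^256≡33, 39^512≡10.
Since 638 = 2 + 4 + 8 + 16 + 32 + 64 + 512 in binary, 39^638 ≡ 27·65·75·64·29·11·10 ≡ 11 (mod 83).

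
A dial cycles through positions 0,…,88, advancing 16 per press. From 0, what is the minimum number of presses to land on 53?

16⁻¹ ≡ 39 (mod 89) because 16·39 = 624 = 7·89 + 1.
Multiplying both sides by 39: x ≡ 39·53 = 2067 ≡ 20 (mod 89).
Check: 16·20 = 320 = 3·89 + 53.

20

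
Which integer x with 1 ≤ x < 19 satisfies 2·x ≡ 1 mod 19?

19 = 9·2 + 1
2 = 2·1 + 0
Back-substituting gives 2·10 ≡ 1 (mod 19).

10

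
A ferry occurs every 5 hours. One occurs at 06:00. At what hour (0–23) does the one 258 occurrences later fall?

0

258·5 = 1290.
Dividing 1290 by 24 gives quotient 53 and remainder 18.
(6 + 18) mod 24 = 0.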